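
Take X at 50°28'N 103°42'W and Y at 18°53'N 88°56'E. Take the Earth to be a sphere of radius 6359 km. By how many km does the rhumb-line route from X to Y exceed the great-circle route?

3114 km

Great circle: cos σ = sin φ₁ sin φ₂ + cos φ₁ cos φ₂ cos Δλ,  σ = 1.9157 rad → d_gc = 12181.7 km
Rhumb line: Δψ = -0.6877, q = Δφ/Δψ = 0.8016, d_rh = R√(Δφ²+q²Δλ²) = 15296.1 km
Excess = 15296.1 − 12181.7 = 3114.4 ≈ 3114 km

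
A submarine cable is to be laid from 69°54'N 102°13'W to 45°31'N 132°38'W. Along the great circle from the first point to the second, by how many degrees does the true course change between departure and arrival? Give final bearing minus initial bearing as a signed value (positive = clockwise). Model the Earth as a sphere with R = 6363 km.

Initial bearing θ₁ = atan2(sin Δλ cos φ₂, cos φ₁ sin φ₂ − sin φ₁ cos φ₂ cos Δλ) = 227.75°
Final bearing θ₂ = (initial bearing from the destination back to the start) + 180° = 201.29°
Δθ = θ₂ − θ₁ = -26.5°

-26.5°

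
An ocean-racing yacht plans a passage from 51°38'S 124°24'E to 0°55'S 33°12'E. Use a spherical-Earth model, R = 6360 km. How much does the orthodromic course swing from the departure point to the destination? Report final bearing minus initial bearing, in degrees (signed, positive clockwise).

At departure: θ₁ = atan2(sin Δλ cos φ₂, cos φ₁ sin φ₂ − sin φ₁ cos φ₂ cos Δλ) = 268.49°
At arrival: θ₂ = atan2(sin Δλ cos φ₁, −cos φ₂ sin φ₁ + sin φ₂ cos φ₁ cos Δλ) = 321.64°
Δθ = θ₂ − θ₁ = +53.2°

+53.2°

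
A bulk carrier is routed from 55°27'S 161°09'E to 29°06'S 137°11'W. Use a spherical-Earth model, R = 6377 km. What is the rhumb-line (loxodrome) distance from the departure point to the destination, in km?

Δψ = ln[tan(π/4+φ₂/2)/tan(π/4+φ₁/2)] = +0.6368;  Δφ = +0.4599 rad,  Δλ = +1.0763 rad
q = Δφ/Δψ = 0.7222
d = R·√(Δφ² + q²Δλ²) = 6377·0.90320 = 5760 km

5760 km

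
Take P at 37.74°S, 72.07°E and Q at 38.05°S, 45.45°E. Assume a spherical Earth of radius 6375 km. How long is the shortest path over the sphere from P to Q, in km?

2330 km

Haversine: a = sin²(Δφ/2)+cos φ₁ cos φ₂ sin²(Δλ/2) = 0.03301;  σ = 2·atan2(√a,√(1−a))
σ = 20.937° → d = Rσ = 6375·0.36542 = 2330 km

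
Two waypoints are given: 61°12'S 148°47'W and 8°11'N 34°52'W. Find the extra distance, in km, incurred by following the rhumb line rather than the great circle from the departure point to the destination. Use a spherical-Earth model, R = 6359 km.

723 km

Great circle: cos σ = sin φ₁ sin φ₂ + cos φ₁ cos φ₂ cos Δλ,  σ = 1.8945 rad → d_gc = 12046.9 km
Rhumb line: Δψ = +1.5029, q = Δφ/Δψ = 0.8057, d_rh = R√(Δφ²+q²Δλ²) = 12770.0 km
Excess = 12770.0 − 12046.9 = 723.1 ≈ 723 km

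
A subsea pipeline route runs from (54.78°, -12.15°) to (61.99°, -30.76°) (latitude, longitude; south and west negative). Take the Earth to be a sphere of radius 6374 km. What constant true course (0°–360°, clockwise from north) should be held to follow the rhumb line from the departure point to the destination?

Δψ = ln[tan(π/4+φ₂/2)/tan(π/4+φ₁/2)] = +0.2411
Δλ = -0.3248 rad (taken the short way round)
course = atan2(Δλ, Δψ) = 306.58°

306.6°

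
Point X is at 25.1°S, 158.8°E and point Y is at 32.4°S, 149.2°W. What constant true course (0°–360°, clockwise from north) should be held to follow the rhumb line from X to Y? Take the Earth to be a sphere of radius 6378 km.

Δψ = ln[tan(π/4+φ₂/2)/tan(π/4+φ₁/2)] = -0.1455
Δλ = +0.9076 rad (taken the short way round)
course = atan2(Δλ, Δψ) = 99.11°

99.1°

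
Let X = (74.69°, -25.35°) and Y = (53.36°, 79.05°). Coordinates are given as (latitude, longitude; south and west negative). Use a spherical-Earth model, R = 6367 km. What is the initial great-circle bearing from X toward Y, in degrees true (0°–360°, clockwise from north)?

N = sin Δλ·cos φ₂ = +0.5780;  D = cos φ₁ sin φ₂ − sin φ₁ cos φ₂ cos Δλ = +0.3550
initial course = atan2(N, D) = 58.44°

58.4°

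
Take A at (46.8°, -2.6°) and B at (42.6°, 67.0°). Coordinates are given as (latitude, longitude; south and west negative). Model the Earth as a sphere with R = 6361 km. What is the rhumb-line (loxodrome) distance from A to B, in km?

Rhumb course C = atan2(Δλ, Δψ) with Δψ = ln[tan(π/4+φ₂/2)/tan(π/4+φ₁/2)] = -0.1032, Δλ = +1.2147 → C = 94.86°
d = R·|Δφ| / |cos C| = 6361·0.07330 / 0.08465 = 5508 km

5508 km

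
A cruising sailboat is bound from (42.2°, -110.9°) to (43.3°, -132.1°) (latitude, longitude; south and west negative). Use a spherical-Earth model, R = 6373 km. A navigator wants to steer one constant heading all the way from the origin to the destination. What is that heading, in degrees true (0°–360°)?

274.0°

Δψ = ln[tan(π/4+φ₂/2)/tan(π/4+φ₁/2)] = +0.0261
Δλ = -0.3700 rad (taken the short way round)
course = atan2(Δλ, Δψ) = 274.04°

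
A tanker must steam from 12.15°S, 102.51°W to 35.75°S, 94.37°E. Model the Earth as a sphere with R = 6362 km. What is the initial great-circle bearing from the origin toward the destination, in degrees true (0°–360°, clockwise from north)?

N = sin Δλ·cos φ₂ = -0.2357;  D = cos φ₁ sin φ₂ − sin φ₁ cos φ₂ cos Δλ = -0.7346
initial course = atan2(N, D) = 197.79°

197.8°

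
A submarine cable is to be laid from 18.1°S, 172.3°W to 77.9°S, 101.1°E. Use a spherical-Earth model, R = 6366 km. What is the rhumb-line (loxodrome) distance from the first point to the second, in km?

Δψ = ln[tan(π/4+φ₂/2)/tan(π/4+φ₁/2)] = -1.9231;  Δφ = -1.0437 rad,  Δλ = -1.5115 rad
q = Δφ/Δψ = 0.5427
d = R·√(Δφ² + q²Δλ²) = 6366·1.32747 = 8451 km

8451 km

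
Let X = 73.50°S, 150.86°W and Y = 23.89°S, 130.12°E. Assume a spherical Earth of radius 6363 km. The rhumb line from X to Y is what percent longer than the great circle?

Great circle: σ = 1.1177 rad → d_gc = Rσ = 7111.8 km
Rhumb: Δφ = +0.8659, Δλ = -1.3792, Δψ = +1.5015, q = Δφ/Δψ = 0.5767 → d_rh = R√(Δφ²+q²Δλ²) = 7480.9 km
Excess = (7480.9 − 7111.8) / 7111.8 = 369.1 / 7111.8 = 5.19% ≈ 5.2%

5.2%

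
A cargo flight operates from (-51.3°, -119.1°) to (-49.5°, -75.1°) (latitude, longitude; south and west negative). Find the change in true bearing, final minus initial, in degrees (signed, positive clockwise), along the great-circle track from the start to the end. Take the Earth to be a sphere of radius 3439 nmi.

-34.6°

At departure: θ₁ = atan2(sin Δλ cos φ₂, cos φ₁ sin φ₂ − sin φ₁ cos φ₂ cos Δλ) = 103.80°
At arrival: θ₂ = atan2(sin Δλ cos φ₁, −cos φ₂ sin φ₁ + sin φ₂ cos φ₁ cos Δλ) = 69.22°
Δθ = θ₂ − θ₁ = -34.6°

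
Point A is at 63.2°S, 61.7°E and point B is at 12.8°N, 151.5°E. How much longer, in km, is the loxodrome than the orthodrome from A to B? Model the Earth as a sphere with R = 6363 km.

357 km

Great circle: cos σ = sin φ₁ sin φ₂ + cos φ₁ cos φ₂ cos Δλ,  σ = 1.7683 rad → d_gc = 11251.7 km
Rhumb line: Δψ = +1.6598, q = Δφ/Δψ = 0.7992, d_rh = R√(Δφ²+q²Δλ²) = 11608.5 km
Excess = 11608.5 − 11251.7 = 356.8 ≈ 357 km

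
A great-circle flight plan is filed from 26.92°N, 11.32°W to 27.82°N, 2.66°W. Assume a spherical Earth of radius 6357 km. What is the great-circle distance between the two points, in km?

cos σ = sin φ₁ sin φ₂ + cos φ₁ cos φ₂ cos Δλ
      = sin(26.92°)sin(27.82°) + cos(26.92°)cos(27.82°)cos(8.66°) = 0.9909
σ = 7.741° → d = Rσ = 6357·0.13511 = 859 km

859 km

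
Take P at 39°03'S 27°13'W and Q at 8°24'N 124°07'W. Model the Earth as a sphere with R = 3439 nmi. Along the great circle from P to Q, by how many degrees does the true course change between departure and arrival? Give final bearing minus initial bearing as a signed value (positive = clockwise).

Initial bearing θ₁ = atan2(sin Δλ cos φ₂, cos φ₁ sin φ₂ − sin φ₁ cos φ₂ cos Δλ) = 272.25°
Final bearing θ₂ = (initial bearing from the destination back to the start) + 180° = 308.33°
Δθ = θ₂ − θ₁ = +36.1°

+36.1°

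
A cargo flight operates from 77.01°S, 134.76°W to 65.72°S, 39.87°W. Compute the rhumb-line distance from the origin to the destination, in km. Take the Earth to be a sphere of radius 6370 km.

Δψ = ln[tan(π/4+φ₂/2)/tan(π/4+φ₁/2)] = +0.6363;  Δφ = +0.1970 rad,  Δλ = +1.6561 rad
q = Δφ/Δψ = 0.3097
d = R·√(Δφ² + q²Δλ²) = 6370·0.54942 = 3500 km

3500 km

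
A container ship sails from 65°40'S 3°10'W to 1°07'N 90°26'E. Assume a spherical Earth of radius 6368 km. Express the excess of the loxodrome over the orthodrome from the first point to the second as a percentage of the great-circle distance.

4.8%

Great circle: σ = 1.6144 rad → d_gc = Rσ = 10280.7 km
Rhumb: Δφ = +1.1656, Δλ = +1.6336, Δψ = +1.5538, q = Δφ/Δψ = 0.7501 → d_rh = R√(Δφ²+q²Δλ²) = 10769.9 km
Excess = (10769.9 − 10280.7) / 10280.7 = 489.2 / 10280.7 = 4.76% ≈ 4.8%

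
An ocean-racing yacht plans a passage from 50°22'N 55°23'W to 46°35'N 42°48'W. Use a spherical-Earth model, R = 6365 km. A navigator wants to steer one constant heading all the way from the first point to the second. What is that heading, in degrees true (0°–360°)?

Δψ = ln[tan(π/4+φ₂/2)/tan(π/4+φ₁/2)] = -0.0997
Δλ = +0.2196 rad (taken the short way round)
course = atan2(Δλ, Δψ) = 114.41°

114.4°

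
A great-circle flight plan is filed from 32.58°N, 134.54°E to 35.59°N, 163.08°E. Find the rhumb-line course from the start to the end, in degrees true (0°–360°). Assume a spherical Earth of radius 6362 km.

82.7°

Δψ = ln[tan(π/4+φ₂/2)/tan(π/4+φ₁/2)] = +0.0634
Δλ = +0.4981 rad (taken the short way round)
course = atan2(Δλ, Δψ) = 82.74°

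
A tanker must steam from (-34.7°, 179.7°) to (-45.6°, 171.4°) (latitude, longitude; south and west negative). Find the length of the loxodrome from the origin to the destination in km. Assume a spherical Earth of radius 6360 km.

1399 km

Rhumb course C = atan2(Δλ, Δψ) with Δψ = ln[tan(π/4+φ₂/2)/tan(π/4+φ₁/2)] = -0.2498, Δλ = -0.1449 → C = 210.11°
d = R·|Δφ| / |cos C| = 6360·0.19024 / 0.86507 = 1399 km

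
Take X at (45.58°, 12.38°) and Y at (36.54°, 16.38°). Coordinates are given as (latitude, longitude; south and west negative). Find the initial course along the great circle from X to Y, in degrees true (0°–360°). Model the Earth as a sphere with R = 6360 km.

θ = atan2( sin Δλ·cos φ₂ ,  cos φ₁ sin φ₂ − sin φ₁ cos φ₂ cos Δλ )
  = atan2(+0.0560, -0.1557) = 160.21°

160.2°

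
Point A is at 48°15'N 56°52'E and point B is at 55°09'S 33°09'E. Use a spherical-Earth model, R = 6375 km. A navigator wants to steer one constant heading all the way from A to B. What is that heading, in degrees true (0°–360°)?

Δψ = ln[tan(π/4+φ₂/2)/tan(π/4+φ₁/2)] = -2.1228
Δλ = -0.4139 rad (taken the short way round)
course = atan2(Δλ, Δψ) = 191.03°

191.0°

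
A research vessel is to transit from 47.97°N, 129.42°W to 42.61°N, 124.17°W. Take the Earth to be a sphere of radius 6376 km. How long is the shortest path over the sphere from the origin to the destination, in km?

Haversine: a = sin²(Δφ/2)+cos φ₁ cos φ₂ sin²(Δλ/2) = 0.00322;  σ = 2·atan2(√a,√(1−a))
σ = 6.506° → d = Rσ = 6376·0.11355 = 724 km

724 km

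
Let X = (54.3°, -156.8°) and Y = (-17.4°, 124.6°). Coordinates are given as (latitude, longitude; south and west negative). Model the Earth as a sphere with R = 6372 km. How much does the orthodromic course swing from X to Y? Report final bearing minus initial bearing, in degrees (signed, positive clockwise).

Initial bearing θ₁ = atan2(sin Δλ cos φ₂, cos φ₁ sin φ₂ − sin φ₁ cos φ₂ cos Δλ) = 250.69°
Final bearing θ₂ = (initial bearing from the destination back to the start) + 180° = 215.25°
Δθ = θ₂ − θ₁ = -35.4°

-35.4°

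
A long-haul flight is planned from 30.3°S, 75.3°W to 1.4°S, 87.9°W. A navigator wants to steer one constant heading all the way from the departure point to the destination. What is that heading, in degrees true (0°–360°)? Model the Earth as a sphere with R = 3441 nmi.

337.5°

Δψ = ln[tan(π/4+φ₂/2)/tan(π/4+φ₁/2)] = +0.5309
Δλ = -0.2199 rad (taken the short way round)
course = atan2(Δλ, Δψ) = 337.50°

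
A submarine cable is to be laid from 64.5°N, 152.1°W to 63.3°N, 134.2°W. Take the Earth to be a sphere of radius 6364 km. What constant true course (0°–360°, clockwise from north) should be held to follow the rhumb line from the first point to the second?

98.7°

Meridional parts: M(φ₁)=+1.4860, M(φ₂)=+1.4384 → ΔM = -0.0476;  Δλ = +0.3124 rad
tan C = Δλ / ΔM = -6.5613 → C = 98.67°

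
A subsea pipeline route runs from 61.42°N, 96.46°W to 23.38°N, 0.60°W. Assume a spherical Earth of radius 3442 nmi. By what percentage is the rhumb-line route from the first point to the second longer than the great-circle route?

Great circle: σ = 1.2623 rad → d_gc = Rσ = 4344.8 nmi
Rhumb: Δφ = -0.6639, Δλ = +1.6731, Δψ = -0.9477, q = Δφ/Δψ = 0.7005 → d_rh = R√(Δφ²+q²Δλ²) = 4636.4 nmi
Excess = (4636.4 − 4344.8) / 4344.8 = 291.6 / 4344.8 = 6.71% ≈ 6.7%

6.7%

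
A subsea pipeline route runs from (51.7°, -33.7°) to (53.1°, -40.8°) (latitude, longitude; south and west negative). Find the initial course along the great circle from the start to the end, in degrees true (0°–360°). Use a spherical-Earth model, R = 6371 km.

290.7°

N = sin Δλ·cos φ₂ = -0.0742;  D = cos φ₁ sin φ₂ − sin φ₁ cos φ₂ cos Δλ = +0.0280
initial course = atan2(N, D) = 290.70°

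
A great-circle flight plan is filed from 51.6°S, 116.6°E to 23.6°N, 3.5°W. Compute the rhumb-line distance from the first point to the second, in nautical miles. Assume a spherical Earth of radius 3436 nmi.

7823 nmi

Rhumb course C = atan2(Δλ, Δψ) with Δψ = ln[tan(π/4+φ₂/2)/tan(π/4+φ₁/2)] = +1.4789, Δλ = -2.0961 → C = 305.20°
d = R·|Δφ| / |cos C| = 3436·1.31249 / 0.57650 = 7823 nmi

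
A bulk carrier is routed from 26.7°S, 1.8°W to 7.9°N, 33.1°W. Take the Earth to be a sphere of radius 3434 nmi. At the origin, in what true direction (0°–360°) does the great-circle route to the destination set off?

314.4°

θ = atan2( sin Δλ·cos φ₂ ,  cos φ₁ sin φ₂ − sin φ₁ cos φ₂ cos Δλ )
  = atan2(-0.5146, +0.5031) = 314.35°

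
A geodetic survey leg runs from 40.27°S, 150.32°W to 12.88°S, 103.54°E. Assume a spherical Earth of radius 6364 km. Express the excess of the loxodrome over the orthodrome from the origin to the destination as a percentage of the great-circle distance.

Great circle: σ = 1.6335 rad → d_gc = Rσ = 10395.7 km
Rhumb: Δφ = +0.4780, Δλ = -1.8525, Δψ = +0.5424, q = Δφ/Δψ = 0.8814 → d_rh = R√(Δφ²+q²Δλ²) = 10827.5 km
Excess = (10827.5 − 10395.7) / 10395.7 = 431.8 / 10395.7 = 4.154% ≈ 4.2%

4.2%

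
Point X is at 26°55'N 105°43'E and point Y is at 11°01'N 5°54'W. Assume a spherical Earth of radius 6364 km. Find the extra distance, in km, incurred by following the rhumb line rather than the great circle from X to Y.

Great circle: cos σ = sin φ₁ sin φ₂ + cos φ₁ cos φ₂ cos Δλ,  σ = 1.8090 rad → d_gc = 11512.3 km
Rhumb line: Δψ = -0.2946, q = Δφ/Δψ = 0.9419, d_rh = R√(Δφ²+q²Δλ²) = 11810.6 km
Excess = 11810.6 − 11512.3 = 298.3 ≈ 298 km

298 km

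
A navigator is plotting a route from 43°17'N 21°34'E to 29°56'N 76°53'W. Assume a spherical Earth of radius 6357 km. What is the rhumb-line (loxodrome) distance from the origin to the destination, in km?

Δψ = ln[tan(π/4+φ₂/2)/tan(π/4+φ₁/2)] = -0.2917;  Δφ = -0.2330 rad,  Δλ = -1.7183 rad
q = Δφ/Δψ = 0.7989
d = R·√(Δφ² + q²Δλ²) = 6357·1.39236 = 8851 km

8851 km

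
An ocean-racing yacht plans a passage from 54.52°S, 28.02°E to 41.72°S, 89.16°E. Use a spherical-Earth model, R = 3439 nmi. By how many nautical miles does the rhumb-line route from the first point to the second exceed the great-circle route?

Great circle: cos σ = sin φ₁ sin φ₂ + cos φ₁ cos φ₂ cos Δλ,  σ = 0.7212 rad → d_gc = 2480.1 nmi
Rhumb line: Δψ = +0.3371, q = Δφ/Δψ = 0.6627, d_rh = R√(Δφ²+q²Δλ²) = 2550.4 nmi
Excess = 2550.4 − 2480.1 = 70.3 ≈ 70 nmi

70 nmi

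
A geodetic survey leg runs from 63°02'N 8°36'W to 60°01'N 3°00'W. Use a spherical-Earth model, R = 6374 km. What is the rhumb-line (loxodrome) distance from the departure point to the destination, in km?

448 km

Rhumb course C = atan2(Δλ, Δψ) with Δψ = ln[tan(π/4+φ₂/2)/tan(π/4+φ₁/2)] = -0.1105, Δλ = +0.0977 → C = 138.51°
d = R·|Δφ| / |cos C| = 6374·0.05265 / 0.74913 = 448 km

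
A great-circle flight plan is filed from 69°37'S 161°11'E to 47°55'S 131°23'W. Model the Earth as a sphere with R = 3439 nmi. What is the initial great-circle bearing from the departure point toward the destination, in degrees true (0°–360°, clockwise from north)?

91.6°

N = sin Δλ·cos φ₂ = +0.6189;  D = cos φ₁ sin φ₂ − sin φ₁ cos φ₂ cos Δλ = -0.0174
initial course = atan2(N, D) = 91.61°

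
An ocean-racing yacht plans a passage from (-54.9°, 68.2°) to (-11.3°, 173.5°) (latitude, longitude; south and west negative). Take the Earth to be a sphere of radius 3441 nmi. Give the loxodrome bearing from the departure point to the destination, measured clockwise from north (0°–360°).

Δψ = ln[tan(π/4+φ₂/2)/tan(π/4+φ₁/2)] = +0.9527
Δλ = +1.8378 rad (taken the short way round)
course = atan2(Δλ, Δψ) = 62.60°

62.6°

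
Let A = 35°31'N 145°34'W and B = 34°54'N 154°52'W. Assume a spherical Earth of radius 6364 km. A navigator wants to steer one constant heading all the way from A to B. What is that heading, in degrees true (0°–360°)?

Δψ = ln[tan(π/4+φ₂/2)/tan(π/4+φ₁/2)] = -0.0132
Δλ = -0.1623 rad (taken the short way round)
course = atan2(Δλ, Δψ) = 265.36°

265.4°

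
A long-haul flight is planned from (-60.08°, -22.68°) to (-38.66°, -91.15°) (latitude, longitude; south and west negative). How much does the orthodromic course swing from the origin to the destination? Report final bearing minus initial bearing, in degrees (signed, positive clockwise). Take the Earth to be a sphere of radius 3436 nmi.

At departure: θ₁ = atan2(sin Δλ cos φ₂, cos φ₁ sin φ₂ − sin φ₁ cos φ₂ cos Δλ) = 265.03°
At arrival: θ₂ = atan2(sin Δλ cos φ₁, −cos φ₂ sin φ₁ + sin φ₂ cos φ₁ cos Δλ) = 320.48°
Δθ = θ₂ − θ₁ = +55.5°

+55.5°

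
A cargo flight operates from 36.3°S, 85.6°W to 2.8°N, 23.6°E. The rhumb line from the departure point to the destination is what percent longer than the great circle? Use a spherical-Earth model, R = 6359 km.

Great circle: σ = 1.8688 rad → d_gc = Rσ = 11883.9 km
Rhumb: Δφ = +0.6824, Δλ = +1.9059, Δψ = +0.7296, q = Δφ/Δψ = 0.9353 → d_rh = R√(Δφ²+q²Δλ²) = 12137.5 km
Excess = (12137.5 − 11883.9) / 11883.9 = 253.6 / 11883.9 = 2.13% ≈ 2.1%

2.1%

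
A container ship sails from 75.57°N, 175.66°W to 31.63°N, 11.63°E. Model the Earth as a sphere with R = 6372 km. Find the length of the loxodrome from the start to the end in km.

Δψ = ln[tan(π/4+φ₂/2)/tan(π/4+φ₁/2)] = -1.4843;  Δφ = -0.7669 rad,  Δλ = -3.0144 rad
q = Δφ/Δψ = 0.5167
d = R·√(Δφ² + q²Δλ²) = 6372·1.73599 = 11062 km

11062 km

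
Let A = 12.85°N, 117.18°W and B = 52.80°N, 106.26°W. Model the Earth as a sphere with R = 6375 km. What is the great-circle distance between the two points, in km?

4550 km

Haversine: a = sin²(Δφ/2)+cos φ₁ cos φ₂ sin²(Δλ/2) = 0.12203;  σ = 2·atan2(√a,√(1−a))
σ = 40.893° → d = Rσ = 6375·0.71372 = 4550 km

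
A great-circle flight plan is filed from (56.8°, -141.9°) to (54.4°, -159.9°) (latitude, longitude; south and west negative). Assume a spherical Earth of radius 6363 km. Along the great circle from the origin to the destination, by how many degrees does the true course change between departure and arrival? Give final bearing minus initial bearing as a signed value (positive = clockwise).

At departure: θ₁ = atan2(sin Δλ cos φ₂, cos φ₁ sin φ₂ − sin φ₁ cos φ₂ cos Δλ) = 264.27°
At arrival: θ₂ = atan2(sin Δλ cos φ₁, −cos φ₂ sin φ₁ + sin φ₂ cos φ₁ cos Δλ) = 249.38°
Δθ = θ₂ − θ₁ = -14.9°

-14.9°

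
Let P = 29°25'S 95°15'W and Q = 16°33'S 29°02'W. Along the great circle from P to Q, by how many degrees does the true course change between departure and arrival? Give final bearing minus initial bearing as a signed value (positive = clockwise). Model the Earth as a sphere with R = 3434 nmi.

At departure: θ₁ = atan2(sin Δλ cos φ₂, cos φ₁ sin φ₂ − sin φ₁ cos φ₂ cos Δλ) = 93.80°
At arrival: θ₂ = atan2(sin Δλ cos φ₁, −cos φ₂ sin φ₁ + sin φ₂ cos φ₁ cos Δλ) = 65.06°
Δθ = θ₂ − θ₁ = -28.7°

-28.7°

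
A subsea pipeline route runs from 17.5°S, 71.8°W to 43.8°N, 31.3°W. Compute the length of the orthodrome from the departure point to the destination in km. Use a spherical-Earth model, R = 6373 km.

7966 km

cos σ = sin φ₁ sin φ₂ + cos φ₁ cos φ₂ cos Δλ
      = sin(-17.50°)sin(43.80°) + cos(-17.50°)cos(43.80°)cos(40.50°) = 0.3153
σ = 71.621° → d = Rσ = 6373·1.25003 = 7966 km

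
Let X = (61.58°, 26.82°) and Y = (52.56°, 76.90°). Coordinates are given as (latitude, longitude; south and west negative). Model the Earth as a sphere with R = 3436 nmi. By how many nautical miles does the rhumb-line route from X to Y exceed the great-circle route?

Great circle: cos σ = sin φ₁ sin φ₂ + cos φ₁ cos φ₂ cos Δλ,  σ = 0.4865 rad → d_gc = 1671.6 nmi
Rhumb line: Δψ = -0.2913, q = Δφ/Δψ = 0.5404, d_rh = R√(Δφ²+q²Δλ²) = 1710.6 nmi
Excess = 1710.6 − 1671.6 = 39.0 ≈ 39 nmi

39 nmi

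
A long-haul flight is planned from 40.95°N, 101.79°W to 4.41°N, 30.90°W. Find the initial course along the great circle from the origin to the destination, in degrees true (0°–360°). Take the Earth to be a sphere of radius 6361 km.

99.4°

N = sin Δλ·cos φ₂ = +0.9421;  D = cos φ₁ sin φ₂ − sin φ₁ cos φ₂ cos Δλ = -0.1559
initial course = atan2(N, D) = 99.39°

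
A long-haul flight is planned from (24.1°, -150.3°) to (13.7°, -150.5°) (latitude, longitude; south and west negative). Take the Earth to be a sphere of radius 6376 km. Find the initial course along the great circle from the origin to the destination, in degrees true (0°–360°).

181.1°

N = sin Δλ·cos φ₂ = -0.0034;  D = cos φ₁ sin φ₂ − sin φ₁ cos φ₂ cos Δλ = -0.1805
initial course = atan2(N, D) = 181.08°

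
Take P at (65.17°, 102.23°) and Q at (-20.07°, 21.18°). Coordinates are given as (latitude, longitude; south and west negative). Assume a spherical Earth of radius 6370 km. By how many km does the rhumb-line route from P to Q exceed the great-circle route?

264 km

Great circle: cos σ = sin φ₁ sin φ₂ + cos φ₁ cos φ₂ cos Δλ,  σ = 1.8236 rad → d_gc = 11616.1 km
Rhumb line: Δψ = -1.8712, q = Δφ/Δψ = 0.7951, d_rh = R√(Δφ²+q²Δλ²) = 11880.1 km
Excess = 11880.1 − 11616.1 = 264.0 ≈ 264 km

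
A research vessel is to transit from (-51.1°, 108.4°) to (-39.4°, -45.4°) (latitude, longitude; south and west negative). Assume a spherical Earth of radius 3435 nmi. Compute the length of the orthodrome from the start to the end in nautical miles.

cos σ = sin φ₁ sin φ₂ + cos φ₁ cos φ₂ cos Δλ
      = sin(-51.10°)sin(-39.40°) + cos(-51.10°)cos(-39.40°)cos(-153.80°) = 0.0586
σ = 86.642° → d = Rσ = 3435·1.51218 = 5194 nmi

5194 nmi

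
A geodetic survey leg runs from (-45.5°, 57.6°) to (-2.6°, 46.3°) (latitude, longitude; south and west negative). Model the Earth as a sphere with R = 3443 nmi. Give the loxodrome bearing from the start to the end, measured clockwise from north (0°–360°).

346.9°

Δψ = ln[tan(π/4+φ₂/2)/tan(π/4+φ₁/2)] = +0.8484
Δλ = -0.1972 rad (taken the short way round)
course = atan2(Δλ, Δψ) = 346.91°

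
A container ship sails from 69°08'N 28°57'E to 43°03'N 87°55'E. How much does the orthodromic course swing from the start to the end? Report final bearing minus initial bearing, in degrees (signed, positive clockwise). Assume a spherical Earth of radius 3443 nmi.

+51.4°

Initial bearing θ₁ = atan2(sin Δλ cos φ₂, cos φ₁ sin φ₂ − sin φ₁ cos φ₂ cos Δλ) = 99.86°
Final bearing θ₂ = (initial bearing from the destination back to the start) + 180° = 151.30°
Δθ = θ₂ − θ₁ = +51.4°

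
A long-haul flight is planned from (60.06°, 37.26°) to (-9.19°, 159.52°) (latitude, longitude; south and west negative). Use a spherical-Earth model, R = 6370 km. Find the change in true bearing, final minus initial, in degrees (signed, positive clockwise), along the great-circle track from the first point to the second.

+86.9°

At departure: θ₁ = atan2(sin Δλ cos φ₂, cos φ₁ sin φ₂ − sin φ₁ cos φ₂ cos Δλ) = 65.70°
At arrival: θ₂ = atan2(sin Δλ cos φ₁, −cos φ₂ sin φ₁ + sin φ₂ cos φ₁ cos Δλ) = 152.56°
Δθ = θ₂ − θ₁ = +86.9°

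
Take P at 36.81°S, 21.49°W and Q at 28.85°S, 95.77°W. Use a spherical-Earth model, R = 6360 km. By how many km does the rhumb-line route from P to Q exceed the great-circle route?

162 km

Great circle: cos σ = sin φ₁ sin φ₂ + cos φ₁ cos φ₂ cos Δλ,  σ = 1.0712 rad → d_gc = 6812.6 km
Rhumb line: Δψ = +0.1656, q = Δφ/Δψ = 0.8390, d_rh = R√(Δφ²+q²Δλ²) = 6974.4 km
Excess = 6974.4 − 6812.6 = 161.8 ≈ 162 km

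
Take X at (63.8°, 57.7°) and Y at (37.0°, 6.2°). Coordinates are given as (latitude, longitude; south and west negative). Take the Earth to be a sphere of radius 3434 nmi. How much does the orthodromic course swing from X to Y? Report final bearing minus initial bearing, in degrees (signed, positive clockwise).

-41.8°

Initial bearing θ₁ = atan2(sin Δλ cos φ₂, cos φ₁ sin φ₂ − sin φ₁ cos φ₂ cos Δλ) = 253.90°
Final bearing θ₂ = (initial bearing from the destination back to the start) + 180° = 212.08°
Δθ = θ₂ − θ₁ = -41.8°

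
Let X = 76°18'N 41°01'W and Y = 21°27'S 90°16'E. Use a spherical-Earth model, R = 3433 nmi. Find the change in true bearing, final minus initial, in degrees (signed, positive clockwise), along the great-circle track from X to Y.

Initial bearing θ₁ = atan2(sin Δλ cos φ₂, cos φ₁ sin φ₂ − sin φ₁ cos φ₂ cos Δλ) = 53.90°
Final bearing θ₂ = (initial bearing from the destination back to the start) + 180° = 168.14°
Δθ = θ₂ − θ₁ = +114.2°

+114.2°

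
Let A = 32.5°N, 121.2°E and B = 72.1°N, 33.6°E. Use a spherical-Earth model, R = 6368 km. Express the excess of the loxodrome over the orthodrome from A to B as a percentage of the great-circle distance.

7.0%

Great circle: σ = 1.0214 rad → d_gc = Rσ = 6504.5 km
Rhumb: Δφ = +0.6912, Δλ = -1.5289, Δψ = +1.2480, q = Δφ/Δψ = 0.5538 → d_rh = R√(Δφ²+q²Δλ²) = 6960.0 km
Excess = (6960.0 − 6504.5) / 6504.5 = 455.5 / 6504.5 = 7.00% ≈ 7.0%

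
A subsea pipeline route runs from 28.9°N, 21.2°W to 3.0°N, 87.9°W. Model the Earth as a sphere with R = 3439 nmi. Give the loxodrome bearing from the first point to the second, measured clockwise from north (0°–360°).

Meridional parts: M(φ₁)=+0.5273, M(φ₂)=+0.0524 → ΔM = -0.4749;  Δλ = -1.1641 rad
tan C = Δλ / ΔM = +2.4515 → C = 247.81°

247.8°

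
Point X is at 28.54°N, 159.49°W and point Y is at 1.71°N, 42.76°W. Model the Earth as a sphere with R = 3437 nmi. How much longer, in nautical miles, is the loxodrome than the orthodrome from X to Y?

Great circle: cos σ = sin φ₁ sin φ₂ + cos φ₁ cos φ₂ cos Δλ,  σ = 1.9613 rad → d_gc = 6741.1 nmi
Rhumb line: Δψ = -0.4902, q = Δφ/Δψ = 0.9552, d_rh = R√(Δφ²+q²Δλ²) = 6879.4 nmi
Excess = 6879.4 − 6741.1 = 138.3 ≈ 138 nmi

138 nmi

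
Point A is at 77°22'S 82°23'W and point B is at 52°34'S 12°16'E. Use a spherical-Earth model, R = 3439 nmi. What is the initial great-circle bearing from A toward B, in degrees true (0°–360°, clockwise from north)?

110.1°

N = sin Δλ·cos φ₂ = +0.6058;  D = cos φ₁ sin φ₂ − sin φ₁ cos φ₂ cos Δλ = -0.2218
initial course = atan2(N, D) = 110.10°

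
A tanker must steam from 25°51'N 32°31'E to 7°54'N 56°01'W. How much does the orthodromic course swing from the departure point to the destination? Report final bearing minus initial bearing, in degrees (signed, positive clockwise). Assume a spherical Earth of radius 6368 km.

-32.0°

At departure: θ₁ = atan2(sin Δλ cos φ₂, cos φ₁ sin φ₂ − sin φ₁ cos φ₂ cos Δλ) = 276.49°
At arrival: θ₂ = atan2(sin Δλ cos φ₁, −cos φ₂ sin φ₁ + sin φ₂ cos φ₁ cos Δλ) = 244.52°
Δθ = θ₂ − θ₁ = -32.0°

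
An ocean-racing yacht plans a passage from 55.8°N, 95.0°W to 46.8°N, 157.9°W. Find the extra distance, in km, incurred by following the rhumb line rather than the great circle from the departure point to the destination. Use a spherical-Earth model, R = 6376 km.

142 km

Great circle: cos σ = sin φ₁ sin φ₂ + cos φ₁ cos φ₂ cos Δλ,  σ = 0.6790 rad → d_gc = 4329.3 km
Rhumb line: Δψ = -0.2523, q = Δφ/Δψ = 0.6226, d_rh = R√(Δφ²+q²Δλ²) = 4471.5 km
Excess = 4471.5 − 4329.3 = 142.2 ≈ 142 km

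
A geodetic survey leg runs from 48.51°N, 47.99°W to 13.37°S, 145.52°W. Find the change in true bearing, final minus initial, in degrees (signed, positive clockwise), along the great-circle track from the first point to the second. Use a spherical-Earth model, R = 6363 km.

Initial bearing θ₁ = atan2(sin Δλ cos φ₂, cos φ₁ sin φ₂ − sin φ₁ cos φ₂ cos Δλ) = 266.58°
Final bearing θ₂ = (initial bearing from the destination back to the start) + 180° = 222.82°
Δθ = θ₂ − θ₁ = -43.8°

-43.8°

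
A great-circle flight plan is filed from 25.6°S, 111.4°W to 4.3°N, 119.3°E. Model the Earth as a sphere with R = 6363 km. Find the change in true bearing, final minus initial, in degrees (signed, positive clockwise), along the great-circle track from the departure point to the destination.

+44.0°

At departure: θ₁ = atan2(sin Δλ cos φ₂, cos φ₁ sin φ₂ − sin φ₁ cos φ₂ cos Δλ) = 255.10°
At arrival: θ₂ = atan2(sin Δλ cos φ₁, −cos φ₂ sin φ₁ + sin φ₂ cos φ₁ cos Δλ) = 299.08°
Δθ = θ₂ − θ₁ = +44.0°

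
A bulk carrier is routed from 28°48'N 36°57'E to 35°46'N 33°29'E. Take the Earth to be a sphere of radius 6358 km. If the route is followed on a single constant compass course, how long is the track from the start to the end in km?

839 km

Δψ = ln[tan(π/4+φ₂/2)/tan(π/4+φ₁/2)] = +0.1440;  Δφ = +0.1216 rad,  Δλ = -0.0605 rad
q = Δφ/Δψ = 0.8445
d = R·√(Δφ² + q²Δλ²) = 6358·0.13189 = 839 km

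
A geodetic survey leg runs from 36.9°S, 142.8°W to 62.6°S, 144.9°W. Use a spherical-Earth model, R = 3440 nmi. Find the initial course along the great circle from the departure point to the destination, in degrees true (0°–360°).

182.2°

N = sin Δλ·cos φ₂ = -0.0169;  D = cos φ₁ sin φ₂ − sin φ₁ cos φ₂ cos Δλ = -0.4338
initial course = atan2(N, D) = 182.23°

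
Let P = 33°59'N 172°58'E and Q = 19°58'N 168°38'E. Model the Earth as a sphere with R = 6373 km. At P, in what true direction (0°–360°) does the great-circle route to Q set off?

θ = atan2( sin Δλ·cos φ₂ ,  cos φ₁ sin φ₂ − sin φ₁ cos φ₂ cos Δλ )
  = atan2(-0.0710, -0.2407) = 196.44°

196.4°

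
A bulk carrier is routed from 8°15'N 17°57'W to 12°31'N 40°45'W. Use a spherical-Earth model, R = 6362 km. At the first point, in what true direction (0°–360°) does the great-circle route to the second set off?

282.7°

θ = atan2( sin Δλ·cos φ₂ ,  cos φ₁ sin φ₂ − sin φ₁ cos φ₂ cos Δλ )
  = atan2(-0.3783, +0.0853) = 282.71°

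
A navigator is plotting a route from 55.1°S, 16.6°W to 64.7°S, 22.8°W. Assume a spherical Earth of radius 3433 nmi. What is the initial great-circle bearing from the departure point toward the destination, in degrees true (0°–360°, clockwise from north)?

195.3°

N = sin Δλ·cos φ₂ = -0.0462;  D = cos φ₁ sin φ₂ − sin φ₁ cos φ₂ cos Δλ = -0.1688
initial course = atan2(N, D) = 195.29°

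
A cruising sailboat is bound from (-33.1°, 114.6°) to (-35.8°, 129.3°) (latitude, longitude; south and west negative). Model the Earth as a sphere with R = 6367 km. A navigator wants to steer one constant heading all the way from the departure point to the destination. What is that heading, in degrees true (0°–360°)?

Meridional parts: M(φ₁)=-0.6128, M(φ₂)=-0.6700 → ΔM = -0.0572;  Δλ = +0.2566 rad
tan C = Δλ / ΔM = -4.4888 → C = 102.56°

102.6°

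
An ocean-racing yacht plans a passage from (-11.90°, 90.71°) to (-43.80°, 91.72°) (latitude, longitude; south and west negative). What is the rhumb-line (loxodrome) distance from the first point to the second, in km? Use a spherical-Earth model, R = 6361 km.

Rhumb course C = atan2(Δλ, Δψ) with Δψ = ln[tan(π/4+φ₂/2)/tan(π/4+φ₁/2)] = -0.6429, Δλ = +0.0176 → C = 178.43°
d = R·|Δφ| / |cos C| = 6361·0.55676 / 0.99962 = 3543 km

3543 km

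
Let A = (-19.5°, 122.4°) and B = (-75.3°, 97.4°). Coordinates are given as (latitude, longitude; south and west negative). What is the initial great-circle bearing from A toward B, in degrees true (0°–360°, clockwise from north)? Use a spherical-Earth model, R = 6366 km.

187.3°

θ = atan2( sin Δλ·cos φ₂ ,  cos φ₁ sin φ₂ − sin φ₁ cos φ₂ cos Δλ )
  = atan2(-0.1072, -0.8350) = 187.32°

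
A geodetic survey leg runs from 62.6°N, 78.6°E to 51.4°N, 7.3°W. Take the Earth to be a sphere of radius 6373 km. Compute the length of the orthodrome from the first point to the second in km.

Haversine: a = sin²(Δφ/2)+cos φ₁ cos φ₂ sin²(Δλ/2) = 0.14281;  σ = 2·atan2(√a,√(1−a))
σ = 44.408° → d = Rσ = 6373·0.77507 = 4940 km

4940 km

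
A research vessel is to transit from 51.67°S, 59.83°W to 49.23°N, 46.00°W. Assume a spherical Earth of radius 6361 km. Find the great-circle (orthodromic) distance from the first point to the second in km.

11278 km

cos σ = sin φ₁ sin φ₂ + cos φ₁ cos φ₂ cos Δλ
      = sin(-51.67°)sin(49.23°) + cos(-51.67°)cos(49.23°)cos(13.83°) = -0.2008
σ = 101.586° → d = Rσ = 6361·1.77301 = 11278 km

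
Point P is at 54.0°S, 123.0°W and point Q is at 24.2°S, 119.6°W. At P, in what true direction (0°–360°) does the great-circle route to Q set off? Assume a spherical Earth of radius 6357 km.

θ = atan2( sin Δλ·cos φ₂ ,  cos φ₁ sin φ₂ − sin φ₁ cos φ₂ cos Δλ )
  = atan2(+0.0541, +0.4957) = 6.23°

6.2°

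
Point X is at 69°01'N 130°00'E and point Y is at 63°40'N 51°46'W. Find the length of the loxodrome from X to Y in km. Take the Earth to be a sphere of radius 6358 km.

7926 km

Δψ = ln[tan(π/4+φ₂/2)/tan(π/4+φ₁/2)] = -0.2337;  Δφ = -0.0934 rad,  Δλ = +3.1108 rad
q = Δφ/Δψ = 0.3996
d = R·√(Δφ² + q²Δλ²) = 6358·1.24660 = 7926 km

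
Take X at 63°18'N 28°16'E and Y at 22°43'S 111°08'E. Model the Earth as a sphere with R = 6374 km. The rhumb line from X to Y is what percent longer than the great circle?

2.1%

Great circle: σ = 1.8687 rad → d_gc = Rσ = 11911.2 km
Rhumb: Δφ = -1.5013, Δλ = +1.4463, Δψ = -1.8457, q = Δφ/Δψ = 0.8134 → d_rh = R√(Δφ²+q²Δλ²) = 12157.1 km
Excess = (12157.1 − 11911.2) / 11911.2 = 245.9 / 11911.2 = 2.06% ≈ 2.1%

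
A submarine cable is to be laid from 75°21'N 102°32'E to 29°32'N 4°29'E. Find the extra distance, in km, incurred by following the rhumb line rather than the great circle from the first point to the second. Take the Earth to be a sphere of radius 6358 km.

Great circle: cos σ = sin φ₁ sin φ₂ + cos φ₁ cos φ₂ cos Δλ,  σ = 1.1084 rad → d_gc = 7047.2 km
Rhumb line: Δψ = -1.5115, q = Δφ/Δψ = 0.5290, d_rh = R√(Δφ²+q²Δλ²) = 7679.9 km
Excess = 7679.9 − 7047.2 = 632.7 ≈ 633 km

633 km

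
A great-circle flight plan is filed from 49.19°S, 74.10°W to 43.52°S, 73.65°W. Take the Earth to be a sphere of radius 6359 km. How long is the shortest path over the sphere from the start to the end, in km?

Haversine: a = sin²(Δφ/2)+cos φ₁ cos φ₂ sin²(Δλ/2) = 0.00245;  σ = 2·atan2(√a,√(1−a))
σ = 5.678° → d = Rσ = 6359·0.09911 = 630 km

630 km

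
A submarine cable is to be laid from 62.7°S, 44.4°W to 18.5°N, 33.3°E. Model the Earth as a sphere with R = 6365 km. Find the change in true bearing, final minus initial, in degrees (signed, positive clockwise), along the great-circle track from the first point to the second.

Initial bearing θ₁ = atan2(sin Δλ cos φ₂, cos φ₁ sin φ₂ − sin φ₁ cos φ₂ cos Δλ) = 70.67°
Final bearing θ₂ = (initial bearing from the destination back to the start) + 180° = 27.15°
Δθ = θ₂ − θ₁ = -43.5°

-43.5°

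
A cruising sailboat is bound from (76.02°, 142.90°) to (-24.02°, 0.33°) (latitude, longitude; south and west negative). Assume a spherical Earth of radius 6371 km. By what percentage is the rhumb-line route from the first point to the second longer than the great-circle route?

Great circle: σ = 2.1776 rad → d_gc = Rσ = 13873.3 km
Rhumb: Δφ = -1.7460, Δλ = -2.4883, Δψ = -2.5308, q = Δφ/Δψ = 0.6899 → d_rh = R√(Δφ²+q²Δλ²) = 15600.0 km
Excess = (15600.0 − 13873.3) / 13873.3 = 1726.7 / 13873.3 = 12.446% ≈ 12.4%

12.4%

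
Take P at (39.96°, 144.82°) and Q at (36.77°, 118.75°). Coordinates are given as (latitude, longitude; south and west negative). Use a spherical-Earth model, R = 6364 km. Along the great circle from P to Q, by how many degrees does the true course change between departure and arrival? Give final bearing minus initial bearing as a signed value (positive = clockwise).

-16.4°

Initial bearing θ₁ = atan2(sin Δλ cos φ₂, cos φ₁ sin φ₂ − sin φ₁ cos φ₂ cos Δλ) = 269.46°
Final bearing θ₂ = (initial bearing from the destination back to the start) + 180° = 253.10°
Δθ = θ₂ − θ₁ = -16.4°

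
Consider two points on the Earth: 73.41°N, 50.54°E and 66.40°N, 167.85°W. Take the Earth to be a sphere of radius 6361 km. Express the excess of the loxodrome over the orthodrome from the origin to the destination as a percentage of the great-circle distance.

Great circle: σ = 0.6622 rad → d_gc = Rσ = 4212.5 km
Rhumb: Δφ = -0.1223, Δλ = +2.4716, Δψ = -0.3597, q = Δφ/Δψ = 0.3401 → d_rh = R√(Δφ²+q²Δλ²) = 5403.8 km
Excess = (5403.8 − 4212.5) / 4212.5 = 1191.3 / 4212.5 = 28.28% ≈ 28.3%

28.3%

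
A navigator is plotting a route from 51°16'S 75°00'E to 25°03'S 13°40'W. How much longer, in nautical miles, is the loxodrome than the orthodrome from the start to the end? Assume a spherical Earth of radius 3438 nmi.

197 nmi

Great circle: cos σ = sin φ₁ sin φ₂ + cos φ₁ cos φ₂ cos Δλ,  σ = 1.2202 rad → d_gc = 4195.0 nmi
Rhumb line: Δψ = +0.5937, q = Δφ/Δψ = 0.7707, d_rh = R√(Δφ²+q²Δλ²) = 4391.8 nmi
Excess = 4391.8 − 4195.0 = 196.8 ≈ 197 nmi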